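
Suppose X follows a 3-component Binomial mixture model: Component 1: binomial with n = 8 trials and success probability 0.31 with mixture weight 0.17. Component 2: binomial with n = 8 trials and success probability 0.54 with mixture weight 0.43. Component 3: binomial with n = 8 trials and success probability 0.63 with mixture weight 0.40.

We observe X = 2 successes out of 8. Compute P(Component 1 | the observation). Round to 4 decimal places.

0.5250

Posterior ∝ prior × likelihood, so P(k | x) ∝ P(Z=k) f_k(x); normalise over all components.
Binomial probabilities:
  p_1 = 0.290386
  p_2 = 0.0773557
  p_3 = 0.0285134
Unnormalised posteriors:
  P(Z=1)·p_1 = 0.17 × 0.290386 = 0.0493657
  P(Z=2)·p_2 = 0.43 × 0.0773557 = 0.033263
  P(Z=3)·p_3 = 0.40 × 0.0285134 = 0.0114054
Normaliser: 0.0493657 + 0.033263 + 0.0114054 = 0.094034
P(Component 1 | x) ≈ 0.5250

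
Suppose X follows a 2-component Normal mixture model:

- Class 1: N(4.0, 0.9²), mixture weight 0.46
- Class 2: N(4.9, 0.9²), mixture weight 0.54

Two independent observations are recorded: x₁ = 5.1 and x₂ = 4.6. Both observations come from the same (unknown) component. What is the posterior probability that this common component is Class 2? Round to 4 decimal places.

The responsibility of component k is π_k f_k(x) divided by Σ_j π_j f_j(x).
Since both observations come from the same component, the likelihood for component k is f_k(x₁)·f_k(x₂).
  L_1 = [0.210033] × [0.354942] = 0.0745495
  L_2 = [0.432458] × [0.419315] = 0.181336
Unnormalised posteriors:
  π_1·L_1 = 0.46 × 0.0745495 = 0.0342928
  π_2·L_2 = 0.54 × 0.181336 = 0.0979215
Marginal: 0.0342928 + 0.0979215 = 0.132214
So the posterior for Class 2 is 0.0979215 / 0.132214 ≈ 0.7406.

0.7406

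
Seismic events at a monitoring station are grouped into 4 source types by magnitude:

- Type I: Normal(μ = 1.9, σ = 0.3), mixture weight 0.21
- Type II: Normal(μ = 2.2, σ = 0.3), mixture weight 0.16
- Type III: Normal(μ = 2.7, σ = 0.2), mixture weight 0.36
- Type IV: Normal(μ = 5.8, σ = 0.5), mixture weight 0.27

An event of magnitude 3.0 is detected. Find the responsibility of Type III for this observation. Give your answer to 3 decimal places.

Apply Bayes' rule: the posterior for each component is proportional to its prior times its likelihood at x.
Evaluate each component's likelihood at the observed value:
  L_I = 0.0016009
  L_II = 0.0379866
  L_III = 0.647588
  L_IV = 1.23652e-07
Unnormalised posteriors:
  P(Z=I)·L_I = 0.21 × 0.0016009 = 0.000336189
  P(Z=II)·L_II = 0.16 × 0.0379866 = 0.00607786
  P(Z=III)·L_III = 0.36 × 0.647588 = 0.233132
  P(Z=IV)·L_IV = 0.27 × 1.23652e-07 = 3.33862e-08
Sum: 0.000336189 + 0.00607786 + 0.233132 + 3.33862e-08 = 0.239546
Responsibility of Type III: 0.233132 / 0.239546 ≈ 0.973

0.973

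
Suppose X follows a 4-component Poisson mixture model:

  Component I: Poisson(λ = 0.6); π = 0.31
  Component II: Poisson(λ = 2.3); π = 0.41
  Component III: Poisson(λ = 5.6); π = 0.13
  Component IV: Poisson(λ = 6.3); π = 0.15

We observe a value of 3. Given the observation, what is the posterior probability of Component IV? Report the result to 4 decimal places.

Posterior ∝ prior × likelihood, so P(k | x) ∝ π_k f_k(x); normalise over all components.
Evaluate each component's likelihood at the observed value:
  L_I = e^(−0.6)·0.6^3/3! = 0.0197572
  L_II = e^(−2.3)·2.3^3/3! = 0.203308
  L_III = e^(−5.6)·5.6^3/3! = 0.108234
  L_IV = e^(−6.3)·6.3^3/3! = 0.0765271
Prior × likelihood for each component:
  π_I·L_I = 0.31 × 0.0197572 = 0.00612474
  π_II·L_II = 0.41 × 0.203308 = 0.0833564
  π_III·L_III = 0.13 × 0.108234 = 0.0140704
  π_IV·L_IV = 0.15 × 0.0765271 = 0.0114791
Normaliser: 0.00612474 + 0.0833564 + 0.0140704 + 0.0114791 = 0.115031
P(Component IV | 3) = 0.0114791 / 0.115031 ≈ 0.0998

0.0998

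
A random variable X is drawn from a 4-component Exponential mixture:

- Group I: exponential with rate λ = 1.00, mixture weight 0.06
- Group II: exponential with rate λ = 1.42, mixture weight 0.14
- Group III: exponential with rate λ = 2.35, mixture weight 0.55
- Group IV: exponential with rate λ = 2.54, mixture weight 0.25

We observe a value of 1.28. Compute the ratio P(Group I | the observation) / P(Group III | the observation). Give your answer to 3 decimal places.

Only the two components matter; the odds are (π_i f_i(x)) / (π_j f_j(x)).
Evaluate each component's likelihood at the observed value:
  p_I = 1.00·e^(−1.00·1.28) = 1.00·e^(−1.2800) = 0.278037
  p_II = 1.42·e^(−1.42·1.28) = 1.42·e^(−1.8176) = 0.230629
  p_III = 2.35·e^(−2.35·1.28) = 2.35·e^(−3.0080) = 0.116067
  p_IV = 2.54·e^(−2.54·1.28) = 2.54·e^(−3.2512) = 0.0983684
0.0166822 / 0.063837 ≈ 0.261

0.261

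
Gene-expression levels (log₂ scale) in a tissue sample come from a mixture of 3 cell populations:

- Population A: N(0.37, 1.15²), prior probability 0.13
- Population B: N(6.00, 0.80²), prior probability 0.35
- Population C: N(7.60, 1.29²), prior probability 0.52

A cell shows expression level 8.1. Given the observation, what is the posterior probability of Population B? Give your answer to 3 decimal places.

0.036

The responsibility of component k is π_k f_k(x) divided by Σ_j π_j f_j(x).
Component likelihoods at x = 8.1:
  f_A = 5.35937e-11
  f_B = 0.0159052
  f_C = 0.286879
Prior × likelihood for each component:
  π_A·f_A = 0.13 × 5.35937e-11 = 6.96719e-12
  π_B·f_B = 0.35 × 0.0159052 = 0.00556683
  π_C·f_C = 0.52 × 0.286879 = 0.149177
Denominator: 6.96719e-12 + 0.00556683 + 0.149177 = 0.154744
So the posterior for Population B is 0.00556683 / 0.154744 ≈ 0.036.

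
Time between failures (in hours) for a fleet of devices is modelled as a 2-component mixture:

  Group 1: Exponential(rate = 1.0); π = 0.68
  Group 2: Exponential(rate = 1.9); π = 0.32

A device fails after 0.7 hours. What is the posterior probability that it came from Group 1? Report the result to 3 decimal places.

Apply Bayes' rule: the posterior for each component is proportional to its prior times its likelihood at x.
Evaluate each component's likelihood at the observed value:
  f_1 = 1.0·e^(−1.0·0.7) = 1.0·e^(−0.7000) = 0.496585
  f_2 = 1.9·e^(−1.9·0.7) = 1.9·e^(−1.3300) = 0.502507
Prior × likelihood for each component:
  π_1·f_1 = 0.68 × 0.496585 = 0.337678
  π_2·f_2 = 0.32 × 0.502507 = 0.160802
Sum: 0.337678 + 0.160802 = 0.49848
P(Group 1 | 0.7 hours) ≈ 0.677

0.677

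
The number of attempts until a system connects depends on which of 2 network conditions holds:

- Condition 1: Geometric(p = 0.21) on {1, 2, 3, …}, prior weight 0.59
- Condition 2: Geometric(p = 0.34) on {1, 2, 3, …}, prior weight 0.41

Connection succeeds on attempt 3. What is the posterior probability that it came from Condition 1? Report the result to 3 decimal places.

Posterior ∝ prior × likelihood, so P(k | x) ∝ P(Z=k) f_k(x); normalise over all components.
Component likelihoods at x = 3:
  p_1 = 0.21·(1−0.21)^2 = 0.21·0.6241 = 0.131061
  p_2 = 0.34·(1−0.34)^2 = 0.34·0.4356 = 0.148104
Weight by the priors:
  P(Z=1)·p_1 = 0.59 × 0.131061 = 0.077326
  P(Z=2)·p_2 = 0.41 × 0.148104 = 0.0607226
Sum: 0.077326 + 0.0607226 = 0.138049
Responsibility of Condition 1: 0.077326 / 0.138049 ≈ 0.560

0.560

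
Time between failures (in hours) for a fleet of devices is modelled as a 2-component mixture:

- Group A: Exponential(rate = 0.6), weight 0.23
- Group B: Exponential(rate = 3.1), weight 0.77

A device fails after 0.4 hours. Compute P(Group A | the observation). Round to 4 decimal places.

0.1358

Apply Bayes' rule: the posterior for each component is proportional to its prior times its likelihood at x.
Exponential densities:
  p_A = 0.6·e^(−0.6·0.4) = 0.6·e^(−0.2400) = 0.471977
  p_B = 3.1·e^(−3.1·0.4) = 3.1·e^(−1.2400) = 0.897091
Prior × likelihood for each component:
  w_A·p_A = 0.23 × 0.471977 = 0.108555
  w_B·p_B = 0.77 × 0.897091 = 0.69076
Denominator: 0.108555 + 0.69076 = 0.799315
P(Group A | x) = 0.108555 / 0.799315 ≈ 0.1358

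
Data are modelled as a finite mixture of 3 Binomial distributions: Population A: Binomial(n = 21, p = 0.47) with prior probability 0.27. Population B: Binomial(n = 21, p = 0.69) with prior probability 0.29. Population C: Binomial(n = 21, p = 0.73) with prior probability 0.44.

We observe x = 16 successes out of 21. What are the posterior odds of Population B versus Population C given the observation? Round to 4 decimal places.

0.5338

Since P(k|x) ∝ P(Z=k) f_k(x), the posterior odds are P(Z=i) f_i(x) / (P(Z=j) f_j(x)).
Evaluate each component's likelihood at the observed value:
  p_A = C(21,16)·0.47^16·0.53^5 = 20349·5.66977e-06·0.0418195 = 0.0048249
  p_B = C(21,16)·0.69^16·0.31^5 = 20349·0.00263989·0.00286292 = 0.153793
  p_C = C(21,16)·0.73^16·0.27^5 = 20349·0.00650378·0.00143489 = 0.189901
Odds = (0.29/0.44) × (0.153793/0.189901) = 0.659091 × 0.809859 ≈ 0.5338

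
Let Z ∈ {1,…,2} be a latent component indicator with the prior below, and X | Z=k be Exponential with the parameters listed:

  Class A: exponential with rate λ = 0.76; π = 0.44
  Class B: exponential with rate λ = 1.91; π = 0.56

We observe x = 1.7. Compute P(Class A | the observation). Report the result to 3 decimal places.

0.688

P(component k | x) = π_k·f_k(x) / marginal(x), where marginal(x) = Σ_j π_j·f_j(x).
Exponential densities:
  L_A = 0.208788
  L_B = 0.0742812
Unnormalised posteriors:
  π_A·L_A = 0.44 × 0.208788 = 0.0918666
  π_B·L_B = 0.56 × 0.0742812 = 0.0415975
Normaliser: 0.0918666 + 0.0415975 = 0.133464
P(Class A | the observation) ≈ 0.688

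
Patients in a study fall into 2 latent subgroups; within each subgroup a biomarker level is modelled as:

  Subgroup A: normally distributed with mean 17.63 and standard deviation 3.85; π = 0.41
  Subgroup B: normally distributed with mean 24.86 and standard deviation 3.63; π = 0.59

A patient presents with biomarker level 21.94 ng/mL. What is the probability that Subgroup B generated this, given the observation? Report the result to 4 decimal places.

0.6739

Posterior ∝ prior × likelihood, so P(k | x) ∝ w_k f_k(x); normalise over all components.
Evaluate each component's likelihood at the observed value:
  p_A = 0.0553748
  p_B = 0.0795232
Unnormalised posteriors:
  w_A·p_A = 0.41 × 0.0553748 = 0.0227037
  w_B·p_B = 0.59 × 0.0795232 = 0.0469187
Evidence: 0.0227037 + 0.0469187 = 0.0696223
So the posterior for Subgroup B is 0.0469187 / 0.0696223 ≈ 0.6739.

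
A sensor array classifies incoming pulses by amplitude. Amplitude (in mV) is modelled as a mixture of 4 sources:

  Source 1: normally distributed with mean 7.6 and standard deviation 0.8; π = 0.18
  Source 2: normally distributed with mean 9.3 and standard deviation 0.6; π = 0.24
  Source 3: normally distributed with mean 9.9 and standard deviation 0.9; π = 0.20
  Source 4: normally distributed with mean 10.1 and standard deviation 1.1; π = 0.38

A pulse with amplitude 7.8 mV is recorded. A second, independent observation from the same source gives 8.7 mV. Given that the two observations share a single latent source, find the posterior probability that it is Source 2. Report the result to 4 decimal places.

Apply Bayes' rule: the posterior for each component is proportional to its prior times its likelihood at x.
Since both observations come from the same component, the likelihood for component k is f_k(x₁)·f_k(x₂).
  f_1 = [(1/(0.8·√(2π)))·exp(−(7.8−7.6)²/(2·0.8²)) = 0.498678·exp(-0.03125) = 0.483335] × [0.193765] = 0.0936536
  f_2 = [(1/(0.6·√(2π)))·exp(−(7.8−9.3)²/(2·0.6²)) = 0.664904·exp(-3.12500) = 0.0292138] × [0.403285] = 0.0117815
  f_3 = [(1/(0.9·√(2π)))·exp(−(7.8−9.9)²/(2·0.9²)) = 0.443269·exp(-2.72222) = 0.0291354] × [0.182233] = 0.00530945
  f_4 = [(1/(1.1·√(2π)))·exp(−(7.8−10.1)²/(2·1.1²)) = 0.362675·exp(-2.18595) = 0.0407541] × [0.161352] = 0.00657576
Weight by the priors:
  P(Z=1)·f_1 = 0.18 × 0.0936536 = 0.0168576
  P(Z=2)·f_2 = 0.24 × 0.0117815 = 0.00282756
  P(Z=3)·f_3 = 0.20 × 0.00530945 = 0.00106189
  P(Z=4)·f_4 = 0.38 × 0.00657576 = 0.00249879
Denominator: 0.0168576 + 0.00282756 + 0.00106189 + 0.00249879 = 0.0232459
P(Source 2 | x) = 0.00282756 / 0.0232459 ≈ 0.1216

0.1216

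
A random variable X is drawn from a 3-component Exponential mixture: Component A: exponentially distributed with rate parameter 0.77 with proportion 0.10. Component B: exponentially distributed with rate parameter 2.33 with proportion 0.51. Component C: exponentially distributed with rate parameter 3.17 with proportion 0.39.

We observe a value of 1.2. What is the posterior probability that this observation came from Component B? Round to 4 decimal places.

The responsibility of component k is P(Z=k) f_k(x) divided by Σ_j P(Z=j) f_j(x).
Evaluate each component's likelihood at the observed value:
  f_A = 0.305635
  f_B = 0.142255
  f_C = 0.0706323
Multiply by the mixture weights:
  P(Z=A)·f_A = 0.10 × 0.305635 = 0.0305635
  P(Z=B)·f_B = 0.51 × 0.142255 = 0.0725502
  P(Z=C)·f_C = 0.39 × 0.0706323 = 0.0275466
Marginal: 0.0305635 + 0.0725502 + 0.0275466 = 0.13066
P(Component B | x) = 0.0725502 / 0.13066 ≈ 0.5553

0.5553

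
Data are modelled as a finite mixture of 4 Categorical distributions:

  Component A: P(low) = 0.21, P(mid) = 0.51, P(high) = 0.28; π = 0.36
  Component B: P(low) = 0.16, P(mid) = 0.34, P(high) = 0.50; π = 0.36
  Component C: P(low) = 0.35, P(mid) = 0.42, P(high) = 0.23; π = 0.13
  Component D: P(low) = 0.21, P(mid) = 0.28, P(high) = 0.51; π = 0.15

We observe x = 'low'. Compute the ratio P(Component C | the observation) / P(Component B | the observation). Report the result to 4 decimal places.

Only the two components matter; the odds are (π_i f_i(x)) / (π_j f_j(x)).
Categorical probabilities:
  L_A = P(low | comp) = 0.21
  L_B = P(low | comp) = 0.16
  L_C = P(low | comp) = 0.35
  L_D = P(low | comp) = 0.21
Odds = (0.13/0.36) × (0.35/0.16) = 0.361111 × 2.1875 ≈ 0.7899

0.7899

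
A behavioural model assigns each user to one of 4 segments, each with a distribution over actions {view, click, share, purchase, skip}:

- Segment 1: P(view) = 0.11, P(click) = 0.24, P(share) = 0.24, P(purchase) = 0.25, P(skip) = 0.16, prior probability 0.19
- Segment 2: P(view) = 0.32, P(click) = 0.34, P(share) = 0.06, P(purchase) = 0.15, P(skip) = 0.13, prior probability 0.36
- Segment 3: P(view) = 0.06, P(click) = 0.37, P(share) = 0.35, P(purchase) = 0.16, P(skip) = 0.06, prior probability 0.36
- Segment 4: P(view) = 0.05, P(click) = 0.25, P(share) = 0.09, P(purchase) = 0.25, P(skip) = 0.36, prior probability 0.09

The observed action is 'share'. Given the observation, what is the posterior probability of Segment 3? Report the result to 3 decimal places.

0.626

Posterior ∝ prior × likelihood, so P(k | x) ∝ π_k f_k(x); normalise over all components.
Component likelihoods at x = 'share':
  f_1 = 0.24
  f_2 = 0.06
  f_3 = 0.35
  f_4 = 0.09
Prior × likelihood for each component:
  π_1·f_1 = 0.19 × 0.24 = 0.0456
  π_2·f_2 = 0.36 × 0.06 = 0.0216
  π_3·f_3 = 0.36 × 0.35 = 0.126
  π_4·f_4 = 0.09 × 0.09 = 0.0081
Evidence: 0.0456 + 0.0216 + 0.126 + 0.0081 = 0.2013
So the posterior for Segment 3 is 0.126 / 0.2013 ≈ 0.626.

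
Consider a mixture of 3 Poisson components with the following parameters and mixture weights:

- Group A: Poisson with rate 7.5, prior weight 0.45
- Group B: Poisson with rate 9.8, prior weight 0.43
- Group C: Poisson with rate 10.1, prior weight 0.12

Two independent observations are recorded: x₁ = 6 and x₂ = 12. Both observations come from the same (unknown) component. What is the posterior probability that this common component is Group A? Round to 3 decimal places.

Apply Bayes' rule: the posterior for each component is proportional to its prior times its likelihood at x.
Since both observations come from the same component, the likelihood for component k is f_k(x₁)·f_k(x₂).
  f_A = [e^(−7.5)·7.5^6/6! = 0.136718] × [0.0365754] = 0.00500053
  f_B = [e^(−9.8)·9.8^6/6! = 0.0682241] × [0.0908427] = 0.00619766
  f_C = [e^(−10.1)·10.1^6/6! = 0.060565] × [0.0966374] = 0.00585284
Unnormalised posteriors:
  π_A·f_A = 0.45 × 0.00500053 = 0.00225024
  π_B·f_B = 0.43 × 0.00619766 = 0.002665
  π_C·f_C = 0.12 × 0.00585284 = 0.000702341
Evidence: 0.00225024 + 0.002665 + 0.000702341 = 0.00561758
P(Group A | x) ≈ 0.401

0.401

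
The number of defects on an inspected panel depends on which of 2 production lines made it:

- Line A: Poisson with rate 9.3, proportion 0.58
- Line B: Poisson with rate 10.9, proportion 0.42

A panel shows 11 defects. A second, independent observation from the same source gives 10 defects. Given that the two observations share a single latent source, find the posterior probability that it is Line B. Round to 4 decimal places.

Posterior ∝ prior × likelihood, so P(k | x) ∝ π_k f_k(x); normalise over all components.
Since both observations come from the same component, the likelihood for component k is f_k(x₁)·f_k(x₂).
  p_A = [e^(−9.3)·9.3^11/11! = 0.10309] × [0.121935] = 0.0125703
  p_B = [e^(−10.9)·10.9^11/11! = 0.119323] × [0.120418] = 0.0143687
Multiply by the mixture weights:
  π_A·p_A = 0.58 × 0.0125703 = 0.00729078
  π_B·p_B = 0.42 × 0.0143687 = 0.00603486
Normaliser: 0.00729078 + 0.00603486 = 0.0133256
P(Line B | data) = 0.00603486 / 0.0133256 ≈ 0.4529

0.4529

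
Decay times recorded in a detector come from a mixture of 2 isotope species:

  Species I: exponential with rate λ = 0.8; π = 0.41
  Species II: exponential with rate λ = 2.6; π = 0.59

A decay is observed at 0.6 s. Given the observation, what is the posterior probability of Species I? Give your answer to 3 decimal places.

0.386

P(component k | x) = π_k·f_k(x) / marginal(x), where marginal(x) = Σ_j π_j·f_j(x).
Component likelihoods at x = 0.6 s:
  L_I = 0.495027
  L_II = 0.546354
Unnormalised posteriors:
  π_I·L_I = 0.41 × 0.495027 = 0.202961
  π_II·L_II = 0.59 × 0.546354 = 0.322349
Denominator: 0.202961 + 0.322349 = 0.52531
So the posterior for Species I is 0.202961 / 0.52531 ≈ 0.386.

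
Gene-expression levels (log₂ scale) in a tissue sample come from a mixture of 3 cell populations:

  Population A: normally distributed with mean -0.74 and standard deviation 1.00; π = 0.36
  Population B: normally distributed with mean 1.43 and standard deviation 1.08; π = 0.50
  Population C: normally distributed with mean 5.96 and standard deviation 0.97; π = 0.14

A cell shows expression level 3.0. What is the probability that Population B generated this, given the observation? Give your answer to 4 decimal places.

P(component k | x) = w_k·f_k(x) / marginal(x), where marginal(x) = Σ_j w_j·f_j(x).
Component likelihoods at x = 3.0:
  L_A = (1/(1.00·√(2π)))·exp(−(3.0−-0.74)²/(2·1.00²)) = 0.398942·exp(-6.99380) = 0.000366051
  L_B = (1/(1.08·√(2π)))·exp(−(3.0−1.43)²/(2·1.08²)) = 0.369391·exp(-1.05663) = 0.12841
  L_C = (1/(0.97·√(2π)))·exp(−(3.0−5.96)²/(2·0.97²)) = 0.411281·exp(-4.65597) = 0.0039091
Unnormalised posteriors:
  w_A·L_A = 0.36 × 0.000366051 = 0.000131778
  w_B·L_B = 0.50 × 0.12841 = 0.064205
  w_C·L_C = 0.14 × 0.0039091 = 0.000547275
Sum: 0.000131778 + 0.064205 + 0.000547275 = 0.0648841
P(Population B | the observation) ≈ 0.9895

0.9895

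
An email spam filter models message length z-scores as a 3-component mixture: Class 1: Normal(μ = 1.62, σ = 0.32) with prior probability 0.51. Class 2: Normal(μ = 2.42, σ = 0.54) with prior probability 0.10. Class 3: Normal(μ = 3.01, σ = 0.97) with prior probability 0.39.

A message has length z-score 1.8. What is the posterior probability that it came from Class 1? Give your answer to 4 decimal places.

0.8291

Posterior ∝ prior × likelihood, so P(k | x) ∝ P(Z=k) f_k(x); normalise over all components.
Component likelihoods at x = 1.8:
  p_1 = (1/(0.32·√(2π)))·exp(−(1.8−1.62)²/(2·0.32²)) = 1.246695·exp(-0.15820) = 1.06427
  p_2 = (1/(0.54·√(2π)))·exp(−(1.8−2.42)²/(2·0.54²)) = 0.738782·exp(-0.65912) = 0.382176
  p_3 = (1/(0.97·√(2π)))·exp(−(1.8−3.01)²/(2·0.97²)) = 0.411281·exp(-0.77803) = 0.188905
Multiply by the mixture weights:
  P(Z=1)·p_1 = 0.51 × 1.06427 = 0.54278
  P(Z=2)·p_2 = 0.10 × 0.382176 = 0.0382176
  P(Z=3)·p_3 = 0.39 × 0.188905 = 0.073673
Sum: 0.54278 + 0.0382176 + 0.073673 = 0.65467
P(Class 1 | x) ≈ 0.8291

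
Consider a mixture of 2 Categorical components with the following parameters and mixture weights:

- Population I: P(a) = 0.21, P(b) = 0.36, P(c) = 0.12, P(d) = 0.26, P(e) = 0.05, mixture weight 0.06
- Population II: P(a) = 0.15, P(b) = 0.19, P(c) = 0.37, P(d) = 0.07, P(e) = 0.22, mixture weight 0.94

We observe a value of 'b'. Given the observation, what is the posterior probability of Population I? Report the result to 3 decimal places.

By Bayes' theorem, P(k | x) = w_k f_k(x) / Σ_j w_j f_j(x).
Component likelihoods at x = 'b':
  p_I = P(b | comp) = 0.36
  p_II = P(b | comp) = 0.19
Weight by the priors:
  w_I·p_I = 0.06 × 0.36 = 0.0216
  w_II·p_II = 0.94 × 0.19 = 0.1786
Normaliser: 0.0216 + 0.1786 = 0.2002
Responsibility of Population I: 0.0216 / 0.2002 ≈ 0.108

0.108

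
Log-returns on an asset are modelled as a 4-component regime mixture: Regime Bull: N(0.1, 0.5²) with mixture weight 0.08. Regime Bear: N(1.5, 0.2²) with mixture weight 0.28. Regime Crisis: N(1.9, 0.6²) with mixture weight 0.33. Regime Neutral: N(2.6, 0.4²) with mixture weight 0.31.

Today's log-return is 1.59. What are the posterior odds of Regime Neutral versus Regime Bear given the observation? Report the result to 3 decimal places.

0.025

The posterior odds equal the prior odds times the likelihood ratio: (π_i/π_j)·(f_i(x)/f_j(x)).
Normal densities:
  p_Bull = (1/(0.5·√(2π)))·exp(−(1.59−0.1)²/(2·0.5²)) = 0.797885·exp(-4.44020) = 0.00940992
  p_Bear = (1/(0.2·√(2π)))·exp(−(1.59−1.5)²/(2·0.2²)) = 1.994711·exp(-0.10125) = 1.80263
  p_Crisis = (1/(0.6·√(2π)))·exp(−(1.59−1.9)²/(2·0.6²)) = 0.664904·exp(-0.13347) = 0.581825
  p_Neutral = (1/(0.4·√(2π)))·exp(−(1.59−2.6)²/(2·0.4²)) = 0.997356·exp(-3.18781) = 0.0411529
Posterior odds = (π_Neutral·p_Neutral) / (π_Bear·p_Bear) = (0.31·0.0411529) / (0.28·1.80263) = 0.0127574 / 0.504738 ≈ 0.025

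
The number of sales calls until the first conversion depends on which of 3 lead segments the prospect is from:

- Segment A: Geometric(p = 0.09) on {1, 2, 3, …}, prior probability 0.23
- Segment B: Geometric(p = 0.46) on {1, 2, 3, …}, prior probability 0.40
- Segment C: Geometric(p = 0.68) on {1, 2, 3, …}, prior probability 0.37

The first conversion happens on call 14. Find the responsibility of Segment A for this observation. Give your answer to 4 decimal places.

0.9900

P(component k | x) = π_k·f_k(x) / marginal(x), where marginal(x) = Σ_j π_j·f_j(x).
Geometric probabilities:
  p_A = 0.09·(1−0.09)^13 = 0.09·0.293453 = 0.0264107
  p_B = 0.46·(1−0.46)^13 = 0.46·0.000331985 = 0.000152713
  p_C = 0.68·(1−0.68)^13 = 0.68·3.68935e-07 = 2.50876e-07
Multiply by the mixture weights:
  π_A·p_A = 0.23 × 0.0264107 = 0.00607447
  π_B·p_B = 0.40 × 0.000152713 = 6.10853e-05
  π_C·p_C = 0.37 × 2.50876e-07 = 9.2824e-08
Marginal: 0.00607447 + 6.10853e-05 + 9.2824e-08 = 0.00613565
P(Segment A | data) = 0.00607447 / 0.00613565 ≈ 0.9900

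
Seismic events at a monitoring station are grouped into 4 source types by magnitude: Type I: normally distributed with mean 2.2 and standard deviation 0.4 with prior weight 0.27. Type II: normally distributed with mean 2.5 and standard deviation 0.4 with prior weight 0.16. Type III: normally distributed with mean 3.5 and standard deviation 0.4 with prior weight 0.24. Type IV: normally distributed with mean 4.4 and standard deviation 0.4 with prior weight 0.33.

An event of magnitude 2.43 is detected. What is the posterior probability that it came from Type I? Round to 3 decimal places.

The responsibility of component k is π_k f_k(x) divided by Σ_j π_j f_j(x).
Evaluate each component's likelihood at the observed value:
  p_I = 0.845387
  p_II = 0.9822
  p_III = 0.0278629
  p_IV = 5.39272e-06
Weight by the priors:
  π_I·p_I = 0.27 × 0.845387 = 0.228255
  π_II·p_II = 0.16 × 0.9822 = 0.157152
  π_III·p_III = 0.24 × 0.0278629 = 0.00668709
  π_IV·p_IV = 0.33 × 5.39272e-06 = 1.7796e-06
Marginal: 0.228255 + 0.157152 + 0.00668709 + 1.7796e-06 = 0.392095
So the posterior for Type I is 0.228255 / 0.392095 ≈ 0.582.

0.582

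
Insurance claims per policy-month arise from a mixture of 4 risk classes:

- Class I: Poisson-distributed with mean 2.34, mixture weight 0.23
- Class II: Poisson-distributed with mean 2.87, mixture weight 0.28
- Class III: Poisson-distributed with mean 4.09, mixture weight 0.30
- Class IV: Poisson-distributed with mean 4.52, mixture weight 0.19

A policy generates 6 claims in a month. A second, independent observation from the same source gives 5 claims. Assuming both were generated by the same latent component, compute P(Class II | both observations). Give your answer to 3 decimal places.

0.105

The responsibility of component k is π_k f_k(x) divided by Σ_j π_j f_j(x).
Since both observations come from the same component, the likelihood for component k is f_k(x₁)·f_k(x₂).
  f_I = [0.0219641] × [0.0563182] = 0.00123698
  f_II = [0.0440082] × [0.0920032] = 0.0040489
  f_III = [0.108829] × [0.159651] = 0.0173746
  f_IV = [0.12897] × [0.171198] = 0.0220794
Weight by the priors:
  π_I·f_I = 0.23 × 0.00123698 = 0.000284505
  π_II·f_II = 0.28 × 0.0040489 = 0.00113369
  π_III·f_III = 0.30 × 0.0173746 = 0.00521237
  π_IV·f_IV = 0.19 × 0.0220794 = 0.00419508
Marginal: 0.000284505 + 0.00113369 + 0.00521237 + 0.00419508 = 0.0108256
So the posterior for Class II is 0.00113369 / 0.0108256 ≈ 0.105.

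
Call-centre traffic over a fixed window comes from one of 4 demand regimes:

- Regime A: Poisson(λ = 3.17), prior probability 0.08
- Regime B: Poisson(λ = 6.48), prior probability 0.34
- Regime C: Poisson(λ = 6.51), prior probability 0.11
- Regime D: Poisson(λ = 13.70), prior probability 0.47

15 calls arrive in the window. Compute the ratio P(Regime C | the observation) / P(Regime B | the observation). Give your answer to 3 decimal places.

0.336

Since P(k|x) ∝ P(Z=k) f_k(x), the posterior odds are P(Z=i) f_i(x) / (P(Z=j) f_j(x)).
Evaluate each component's likelihood at the observed value:
  L_A = 1.0536e-06
  L_B = 0.00174943
  L_C = 0.00181953
  L_D = 0.0964883
Posterior odds = (P(Z=C)·L_C) / (P(Z=B)·L_B) = (0.11·0.00181953) / (0.34·0.00174943) = 0.000200148 / 0.000594807 ≈ 0.336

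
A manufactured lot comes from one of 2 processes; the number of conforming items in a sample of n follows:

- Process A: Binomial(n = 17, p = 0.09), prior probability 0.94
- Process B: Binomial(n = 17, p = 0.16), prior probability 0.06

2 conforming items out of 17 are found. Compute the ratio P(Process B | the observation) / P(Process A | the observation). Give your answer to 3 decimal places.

Since P(k|x) ∝ π_k f_k(x), the posterior odds are π_i f_i(x) / (π_j f_j(x)).
Evaluate each component's likelihood at the observed value:
  f_A = C(17,2)·0.09^2·0.91^15 = 136·0.0081·0.243008 = 0.267698
  f_B = C(17,2)·0.16^2·0.84^15 = 136·0.0256·0.0731458 = 0.254664
0.0152799 / 0.251636 ≈ 0.061

0.061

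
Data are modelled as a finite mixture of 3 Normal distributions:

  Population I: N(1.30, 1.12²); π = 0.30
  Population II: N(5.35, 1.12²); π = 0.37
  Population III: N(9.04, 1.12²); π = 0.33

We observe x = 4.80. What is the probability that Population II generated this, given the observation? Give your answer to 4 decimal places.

0.9924

Posterior ∝ prior × likelihood, so P(k | x) ∝ π_k f_k(x); normalise over all components.
Component likelihoods at x = 4.80:
  L_I = 0.00269844
  L_II = 0.315738
  L_III = 0.00027518
Prior × likelihood for each component:
  π_I·L_I = 0.30 × 0.00269844 = 0.000809533
  π_II·L_II = 0.37 × 0.315738 = 0.116823
  π_III·L_III = 0.33 × 0.00027518 = 9.08095e-05
Sum: 0.000809533 + 0.116823 + 9.08095e-05 = 0.117723
So the posterior for Population II is 0.116823 / 0.117723 ≈ 0.9924.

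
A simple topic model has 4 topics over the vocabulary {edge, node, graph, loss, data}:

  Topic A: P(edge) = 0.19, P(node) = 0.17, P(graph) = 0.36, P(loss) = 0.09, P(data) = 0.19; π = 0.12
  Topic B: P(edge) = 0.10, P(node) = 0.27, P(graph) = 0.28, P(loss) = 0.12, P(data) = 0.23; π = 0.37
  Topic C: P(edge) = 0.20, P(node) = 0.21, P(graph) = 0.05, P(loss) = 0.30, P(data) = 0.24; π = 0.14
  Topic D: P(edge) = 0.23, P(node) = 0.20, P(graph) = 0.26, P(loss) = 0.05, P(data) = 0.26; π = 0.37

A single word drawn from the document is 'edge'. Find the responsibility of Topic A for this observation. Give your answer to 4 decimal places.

0.1319

Posterior ∝ prior × likelihood, so P(k | x) ∝ P(Z=k) f_k(x); normalise over all components.
Categorical probabilities:
  f_A = 0.19
  f_B = 0.1
  f_C = 0.2
  f_D = 0.23
Multiply by the mixture weights:
  P(Z=A)·f_A = 0.12 × 0.19 = 0.0228
  P(Z=B)·f_B = 0.37 × 0.1 = 0.037
  P(Z=C)·f_C = 0.14 × 0.2 = 0.028
  P(Z=D)·f_D = 0.37 × 0.23 = 0.0851
Evidence: 0.0228 + 0.037 + 0.028 + 0.0851 = 0.1729
P(Topic A | 'edge') ≈ 0.1319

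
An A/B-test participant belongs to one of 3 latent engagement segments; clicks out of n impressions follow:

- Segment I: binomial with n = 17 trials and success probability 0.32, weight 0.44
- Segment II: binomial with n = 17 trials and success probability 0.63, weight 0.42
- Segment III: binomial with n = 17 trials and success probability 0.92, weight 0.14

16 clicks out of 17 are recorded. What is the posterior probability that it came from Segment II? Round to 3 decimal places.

0.031

P(component k | x) = π_k·f_k(x) / marginal(x), where marginal(x) = Σ_j π_j·f_j(x).
Binomial probabilities:
  f_I = 1.39752e-07
  f_II = 0.00387346
  f_III = 0.358215
Weight by the priors:
  π_I·f_I = 0.44 × 1.39752e-07 = 6.14908e-08
  π_II·f_II = 0.42 × 0.00387346 = 0.00162685
  π_III·f_III = 0.14 × 0.358215 = 0.0501501
Evidence: 6.14908e-08 + 0.00162685 + 0.0501501 = 0.0517771
Responsibility of Segment II: 0.00162685 / 0.0517771 ≈ 0.031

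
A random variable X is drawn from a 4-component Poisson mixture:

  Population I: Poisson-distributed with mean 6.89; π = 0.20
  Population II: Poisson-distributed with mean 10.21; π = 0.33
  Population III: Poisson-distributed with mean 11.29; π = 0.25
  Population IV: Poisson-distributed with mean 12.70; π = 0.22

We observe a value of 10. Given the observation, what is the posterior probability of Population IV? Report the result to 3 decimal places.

The responsibility of component k is w_k f_k(x) divided by Σ_j w_j f_j(x).
Component likelihoods at x = 10:
  p_I = 0.0676301
  p_II = 0.124838
  p_III = 0.115876
  p_IV = 0.0917771
Weight by the priors:
  w_I·p_I = 0.20 × 0.0676301 = 0.013526
  w_II·p_II = 0.33 × 0.124838 = 0.0411966
  w_III·p_III = 0.25 × 0.115876 = 0.0289689
  w_IV·p_IV = 0.22 × 0.0917771 = 0.020191
Denominator: 0.013526 + 0.0411966 + 0.0289689 + 0.020191 = 0.103882
P(Population IV | x) = 0.020191 / 0.103882 ≈ 0.194

0.194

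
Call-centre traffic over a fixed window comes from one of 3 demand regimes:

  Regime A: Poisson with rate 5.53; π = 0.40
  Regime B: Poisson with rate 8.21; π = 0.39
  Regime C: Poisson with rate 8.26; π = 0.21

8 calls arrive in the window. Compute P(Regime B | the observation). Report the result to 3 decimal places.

The responsibility of component k is π_k f_k(x) divided by Σ_j π_j f_j(x).
Evaluate each component's likelihood at the observed value:
  p_A = 0.0860265
  p_B = 0.139209
  p_C = 0.13901
Unnormalised posteriors:
  π_A·p_A = 0.40 × 0.0860265 = 0.0344106
  π_B·p_B = 0.39 × 0.139209 = 0.0542915
  π_C·p_C = 0.21 × 0.13901 = 0.0291922
Denominator: 0.0344106 + 0.0542915 + 0.0291922 = 0.117894
Responsibility of Regime B: 0.0542915 / 0.117894 ≈ 0.461

0.461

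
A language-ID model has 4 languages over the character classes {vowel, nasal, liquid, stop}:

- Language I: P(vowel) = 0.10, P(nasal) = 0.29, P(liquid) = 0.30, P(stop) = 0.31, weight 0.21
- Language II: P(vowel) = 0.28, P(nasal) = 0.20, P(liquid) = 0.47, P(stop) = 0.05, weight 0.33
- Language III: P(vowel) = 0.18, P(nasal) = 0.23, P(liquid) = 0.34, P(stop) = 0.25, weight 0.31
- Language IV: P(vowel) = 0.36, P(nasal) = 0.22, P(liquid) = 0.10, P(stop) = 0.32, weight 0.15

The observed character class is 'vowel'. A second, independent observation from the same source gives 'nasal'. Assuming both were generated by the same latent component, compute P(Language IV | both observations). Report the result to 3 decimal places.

By Bayes' theorem, P(k | x) = π_k f_k(x) / Σ_j π_j f_j(x).
Since both observations come from the same component, the likelihood for component k is f_k(x₁)·f_k(x₂).
  f_I = [P(vowel | comp) = 0.10] × [0.29] = 0.029
  f_II = [P(vowel | comp) = 0.28] × [0.2] = 0.056
  f_III = [P(vowel | comp) = 0.18] × [0.23] = 0.0414
  f_IV = [P(vowel | comp) = 0.36] × [0.22] = 0.0792
Prior × likelihood for each component:
  π_I·f_I = 0.21 × 0.029 = 0.00609
  π_II·f_II = 0.33 × 0.056 = 0.01848
  π_III·f_III = 0.31 × 0.0414 = 0.012834
  π_IV·f_IV = 0.15 × 0.0792 = 0.01188
Denominator: 0.00609 + 0.01848 + 0.012834 + 0.01188 = 0.049284
So the posterior for Language IV is 0.01188 / 0.049284 ≈ 0.241.

0.241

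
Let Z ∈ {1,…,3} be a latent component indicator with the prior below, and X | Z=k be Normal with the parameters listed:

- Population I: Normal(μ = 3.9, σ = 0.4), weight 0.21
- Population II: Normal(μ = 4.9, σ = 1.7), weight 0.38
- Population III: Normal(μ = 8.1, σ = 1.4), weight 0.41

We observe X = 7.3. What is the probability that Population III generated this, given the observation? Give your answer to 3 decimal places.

Apply Bayes' rule: the posterior for each component is proportional to its prior times its likelihood at x.
Normal densities:
  p_I = (1/(0.4·√(2π)))·exp(−(7.3−3.9)²/(2·0.4²)) = 0.997356·exp(-36.12500) = 2.04156e-16
  p_II = (1/(1.7·√(2π)))·exp(−(7.3−4.9)²/(2·1.7²)) = 0.234672·exp(-0.99654) = 0.0866302
  p_III = (1/(1.4·√(2π)))·exp(−(7.3−8.1)²/(2·1.4²)) = 0.284959·exp(-0.16327) = 0.242034
Multiply by the mixture weights:
  w_I·p_I = 0.21 × 2.04156e-16 = 4.28727e-17
  w_II·p_II = 0.38 × 0.0866302 = 0.0329195
  w_III·p_III = 0.41 × 0.242034 = 0.099234
Marginal: 4.28727e-17 + 0.0329195 + 0.099234 = 0.132154
P(Population III | the observation) ≈ 0.751

0.751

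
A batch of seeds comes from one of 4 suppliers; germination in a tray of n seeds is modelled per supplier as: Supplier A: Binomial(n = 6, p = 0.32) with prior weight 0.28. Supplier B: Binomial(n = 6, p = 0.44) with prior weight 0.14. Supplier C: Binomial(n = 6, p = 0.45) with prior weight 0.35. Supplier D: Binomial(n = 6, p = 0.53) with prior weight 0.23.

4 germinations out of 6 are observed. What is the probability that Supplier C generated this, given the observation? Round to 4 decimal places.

By Bayes' theorem, P(k | x) = w_k f_k(x) / Σ_j w_j f_j(x).
Component likelihoods at x = 4 germinations out of 6:
  L_A = C(6,4)·0.32^4·0.68^2 = 15·0.0104858·0.4624 = 0.0727292
  L_B = C(6,4)·0.44^4·0.56^2 = 15·0.037481·0.3136 = 0.17631
  L_C = C(6,4)·0.45^4·0.55^2 = 15·0.0410063·0.3025 = 0.186066
  L_D = C(6,4)·0.53^4·0.47^2 = 15·0.0789048·0.2209 = 0.261451
Multiply by the mixture weights:
  w_A·L_A = 0.28 × 0.0727292 = 0.0203642
  w_B·L_B = 0.14 × 0.17631 = 0.0246835
  w_C·L_C = 0.35 × 0.186066 = 0.0651231
  w_D·L_D = 0.23 × 0.261451 = 0.0601338
Normaliser: 0.0203642 + 0.0246835 + 0.0651231 + 0.0601338 = 0.170304
P(Supplier C | x) ≈ 0.3824

0.3824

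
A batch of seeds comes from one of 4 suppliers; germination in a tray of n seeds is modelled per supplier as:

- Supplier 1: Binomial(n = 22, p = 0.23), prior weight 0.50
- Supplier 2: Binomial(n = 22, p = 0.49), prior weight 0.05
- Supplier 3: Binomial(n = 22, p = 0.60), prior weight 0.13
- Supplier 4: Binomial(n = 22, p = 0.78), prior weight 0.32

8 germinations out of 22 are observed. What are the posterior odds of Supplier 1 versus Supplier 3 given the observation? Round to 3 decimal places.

Posterior odds = (w_i f_i(x)) / (w_j f_j(x)); the normalising sum cancels.
Component likelihoods at x = 8 germinations out of 22:
  p_1 = C(22,8)·0.23^8·0.77^14 = 319770·7.8311e-06·0.0257555 = 0.0644957
  p_2 = C(22,8)·0.49^8·0.51^14 = 319770·0.00332329·8.05346e-05 = 0.0855833
  p_3 = C(22,8)·0.60^8·0.40^14 = 319770·0.0167962·2.68435e-06 = 0.0144174
  p_4 = C(22,8)·0.78^8·0.22^14 = 319770·0.137011·6.22182e-10 = 2.72591e-05
Odds = (0.50/0.13) × (0.0644957/0.0144174) = 3.84615 × 4.47345 ≈ 17.206

17.206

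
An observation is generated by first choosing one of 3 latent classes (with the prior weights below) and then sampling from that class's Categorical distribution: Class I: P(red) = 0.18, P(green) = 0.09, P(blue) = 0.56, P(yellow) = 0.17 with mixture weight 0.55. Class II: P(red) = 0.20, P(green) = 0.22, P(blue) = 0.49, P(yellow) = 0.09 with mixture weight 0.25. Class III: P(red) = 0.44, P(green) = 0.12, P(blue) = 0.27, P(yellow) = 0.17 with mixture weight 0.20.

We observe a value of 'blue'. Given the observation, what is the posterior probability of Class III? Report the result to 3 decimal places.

The responsibility of component k is w_k f_k(x) divided by Σ_j w_j f_j(x).
Component likelihoods at x = 'blue':
  p_I = 0.56
  p_II = 0.49
  p_III = 0.27
Unnormalised posteriors:
  w_I·p_I = 0.55 × 0.56 = 0.308
  w_II·p_II = 0.25 × 0.49 = 0.1225
  w_III·p_III = 0.20 × 0.27 = 0.054
Evidence: 0.308 + 0.1225 + 0.054 = 0.4845
Responsibility of Class III: 0.054 / 0.4845 ≈ 0.111

0.111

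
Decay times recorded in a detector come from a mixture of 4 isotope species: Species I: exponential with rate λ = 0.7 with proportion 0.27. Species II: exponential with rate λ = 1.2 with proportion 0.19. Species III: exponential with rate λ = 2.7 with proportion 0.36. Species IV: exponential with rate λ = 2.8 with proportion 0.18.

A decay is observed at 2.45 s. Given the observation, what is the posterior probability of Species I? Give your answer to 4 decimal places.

Apply Bayes' rule: the posterior for each component is proportional to its prior times its likelihood at x.
Component likelihoods at x = 2.45 s:
  f_I = 0.125975
  f_II = 0.0634389
  f_III = 0.00361831
  f_IV = 0.00293696
Unnormalised posteriors:
  w_I·f_I = 0.27 × 0.125975 = 0.0340131
  w_II·f_II = 0.19 × 0.0634389 = 0.0120534
  w_III·f_III = 0.36 × 0.00361831 = 0.00130259
  w_IV·f_IV = 0.18 × 0.00293696 = 0.000528653
Marginal: 0.0340131 + 0.0120534 + 0.00130259 + 0.000528653 = 0.0478978
Responsibility of Species I: 0.0340131 / 0.0478978 ≈ 0.7101

0.7101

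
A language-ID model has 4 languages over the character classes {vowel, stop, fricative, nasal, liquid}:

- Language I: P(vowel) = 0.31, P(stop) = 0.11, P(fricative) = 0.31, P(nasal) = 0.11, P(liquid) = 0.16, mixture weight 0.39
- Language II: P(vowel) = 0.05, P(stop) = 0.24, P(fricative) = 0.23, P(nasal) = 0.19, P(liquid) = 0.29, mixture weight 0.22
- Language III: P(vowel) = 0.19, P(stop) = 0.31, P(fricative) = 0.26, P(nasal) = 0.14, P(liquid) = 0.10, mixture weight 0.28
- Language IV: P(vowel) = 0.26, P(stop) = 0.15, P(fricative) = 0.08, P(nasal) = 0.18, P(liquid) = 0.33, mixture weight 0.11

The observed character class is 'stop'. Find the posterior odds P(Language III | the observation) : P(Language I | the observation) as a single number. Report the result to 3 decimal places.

2.023

Only the two components matter; the odds are (P(Z=i) f_i(x)) / (P(Z=j) f_j(x)).
Categorical probabilities:
  f_I = P(stop | comp) = 0.11
  f_II = P(stop | comp) = 0.24
  f_III = P(stop | comp) = 0.31
  f_IV = P(stop | comp) = 0.15
0.0868 / 0.0429 ≈ 2.023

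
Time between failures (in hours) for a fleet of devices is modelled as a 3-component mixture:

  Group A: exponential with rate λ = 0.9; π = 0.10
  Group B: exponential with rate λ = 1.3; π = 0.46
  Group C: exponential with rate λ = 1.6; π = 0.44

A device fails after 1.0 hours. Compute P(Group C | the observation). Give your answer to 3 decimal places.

The responsibility of component k is π_k f_k(x) divided by Σ_j π_j f_j(x).
Evaluate each component's likelihood at the observed value:
  p_A = 0.9·e^(−0.9·1.0) = 0.9·e^(−0.9000) = 0.365913
  p_B = 1.3·e^(−1.3·1.0) = 1.3·e^(−1.3000) = 0.354291
  p_C = 1.6·e^(−1.6·1.0) = 1.6·e^(−1.6000) = 0.323034
Multiply by the mixture weights:
  π_A·p_A = 0.10 × 0.365913 = 0.0365913
  π_B·p_B = 0.46 × 0.354291 = 0.162974
  π_C·p_C = 0.44 × 0.323034 = 0.142135
Evidence: 0.0365913 + 0.162974 + 0.142135 = 0.3417
P(Group C | data) = 0.142135 / 0.3417 ≈ 0.416

0.416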